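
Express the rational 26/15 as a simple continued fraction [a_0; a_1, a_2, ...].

Run the Euclidean algorithm on 26 and 15; the successive quotients are the partial quotients a_0, a_1, ... (each step inverts the fractional part left over by the previous one):
  26 = 1*15 + 11, so a_0 = 1.
  15 = 1*11 + 4, so a_1 = 1.
  11 = 2*4 + 3, so a_2 = 2.
  4 = 1*3 + 1, so a_3 = 1.
  3 = 3*1 + 0, so a_4 = 3.
The remainder reaches 0 after 5 divisions, so the expansion has 5 partial quotients, read off in order.

[1; 1, 2, 1, 3]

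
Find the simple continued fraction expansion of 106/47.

Run the Euclidean algorithm on 106 and 47; the successive quotients are the partial quotients a_0, a_1, ... (each step inverts the fractional part left over by the previous one):
  106 = 2*47 + 12, so a_0 = 2.
  47 = 3*12 + 11, so a_1 = 3.
  12 = 1*11 + 1, so a_2 = 1.
  11 = 11*1 + 0, so a_3 = 11.
The remainder reaches 0 after 4 divisions, so the expansion has 4 partial quotients, read off in order.

[2; 3, 1, 11]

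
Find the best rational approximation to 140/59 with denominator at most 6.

12/5

Expand x = 140/59 as a continued fraction with the Euclidean algorithm:
  140 = 2*59 + 22, so a_0 = 2.
  59 = 2*22 + 15, so a_1 = 2.
  22 = 1*15 + 7, so a_2 = 1.
  15 = 2*7 + 1, so a_3 = 2.
  7 = 7*1 + 0, so a_4 = 7.
so x = [2; 2, 1, 2, 7].
Convergents (p_i = a_i*p_{i-1} + p_{i-2}, q_i = a_i*q_{i-1} + q_{i-2} with p_{-2}=0, p_{-1}=1, q_{-2}=1, q_{-1}=0), until the denominator exceeds 6:
  i=0: a_0=2, p_0 = 2*1 + 0 = 2, q_0 = 2*0 + 1 = 1.
  i=1: a_1=2, p_1 = 2*2 + 1 = 5, q_1 = 2*1 + 0 = 2.
  i=2: a_2=1, p_2 = 1*5 + 2 = 7, q_2 = 1*2 + 1 = 3.
  i=3: a_3=2, p_3 = 2*7 + 5 = 19, q_3 = 2*3 + 2 = 8.
q_3 = 8 > 6, so the last convergent with denominator <= 6 is p_2/q_2 = 7/3.
The closest fraction with denominator <= 6 is either p_2/q_2 or the intermediate fraction (k*p_2 + p_1)/(k*q_2 + q_1) with the largest k >= 1 whose denominator stays <= 6; these approach x as k grows, and every other convergent or intermediate fraction in range is farther away.
Largest k: floor((6 - q_1)/q_2) = floor((6 - 2)/3) = 1.
That gives (1*7 + 5)/(1*3 + 2) = 12/5.
Compare the errors: |x - 7/3| = |140*3 - 7*59|/(59*3) = 7/177, and |x - 12/5| = |140*5 - 12*59|/(59*5) = 8/295.
Cross-multiplying, 8*177 = 1416 < 2065 = 7*295, so 8/295 is smaller: the intermediate fraction 12/5 is closer to x than 7/3.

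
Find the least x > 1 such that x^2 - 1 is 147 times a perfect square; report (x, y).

First expand sqrt(147) as a continued fraction. With x_i = (sqrt(147) + m_i)/d_i and (m_0, d_0) = (0, 1): a_0 = floor(sqrt(147)) = 12, since 12^2 = 144 <= 147 < 169 = 13^2.
Iterate m_{i+1} = d_i*a_i - m_i, d_{i+1} = (147 - m_{i+1}^2)/d_i, a_{i+1} = floor((a_0 + m_{i+1})/d_{i+1}):
  m_1 = 1*12 - 0 = 12, d_1 = (147 - 12^2)/1 = 3/1 = 3, a_1 = floor((12 + 12)/3) = 8.
  m_2 = 3*8 - 12 = 12, d_2 = (147 - 12^2)/3 = 3/3 = 1, a_2 = floor((12 + 12)/1) = 24.
  m_3 = 1*24 - 12 = 12, d_3 = (147 - 12^2)/1 = 3/1 = 3: (m_3, d_3) = (m_1, d_1) = (12, 3), so from here the quotients repeat a_1, a_2; the period length is 2.
So sqrt(147) = [12; (8, 24)] with period length k = 2.
k is even, so the fundamental solution of x^2 - 147y^2 = 1 is (p_{k-1}, q_{k-1}) = (p_1, q_1); compute convergents through index 1.
Convergents (p_i = a_i*p_{i-1} + p_{i-2}, q_i = a_i*q_{i-1} + q_{i-2} with p_{-2}=0, p_{-1}=1, q_{-2}=1, q_{-1}=0):
  i=0: a_0=12, p_0 = 12*1 + 0 = 12, q_0 = 12*0 + 1 = 1.
  i=1: a_1=8, p_1 = 8*12 + 1 = 97, q_1 = 8*1 + 0 = 8.
Check: 97^2 - 147*8^2 = 9409 - 9408 = 1, so (x, y) = (97, 8) solves the equation, and by the theorem it is the least positive solution.

(x, y) = (97, 8)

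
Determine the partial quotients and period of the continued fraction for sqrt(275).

[16; (1, 1, 2, 1, 1, 32)]

Write x_i = (sqrt(275) + m_i)/d_i with (m_0, d_0) = (0, 1). a_0 = floor(sqrt(275)) = 16, since 16^2 = 256 <= 275 < 289 = 17^2.
Iterate m_{i+1} = d_i*a_i - m_i, d_{i+1} = (275 - m_{i+1}^2)/d_i, a_{i+1} = floor((a_0 + m_{i+1})/d_{i+1}):
  m_1 = 1*16 - 0 = 16, d_1 = (275 - 16^2)/1 = 19/1 = 19, a_1 = floor((16 + 16)/19) = 1.
  m_2 = 19*1 - 16 = 3, d_2 = (275 - 3^2)/19 = 266/19 = 14, a_2 = floor((16 + 3)/14) = 1.
  m_3 = 14*1 - 3 = 11, d_3 = (275 - 11^2)/14 = 154/14 = 11, a_3 = floor((16 + 11)/11) = 2.
  m_4 = 11*2 - 11 = 11, d_4 = (275 - 11^2)/11 = 154/11 = 14, a_4 = floor((16 + 11)/14) = 1.
  m_5 = 14*1 - 11 = 3, d_5 = (275 - 3^2)/14 = 266/14 = 19, a_5 = floor((16 + 3)/19) = 1.
  m_6 = 19*1 - 3 = 16, d_6 = (275 - 16^2)/19 = 19/19 = 1, a_6 = floor((16 + 16)/1) = 32.
  m_7 = 1*32 - 16 = 16, d_7 = (275 - 16^2)/1 = 19/1 = 19: (m_7, d_7) = (m_1, d_1) = (16, 19), so from here the quotients repeat a_1, ..., a_6; the period length is 6.
Hence the expansion of sqrt(275) is a_0 = 16 followed by the repeating block 1, 1, 2, 1, 1, 32 (period 6).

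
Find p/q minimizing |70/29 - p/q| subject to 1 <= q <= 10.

Expand x = 70/29 as a continued fraction with the Euclidean algorithm:
  70 = 2*29 + 12, so a_0 = 2.
  29 = 2*12 + 5, so a_1 = 2.
  12 = 2*5 + 2, so a_2 = 2.
  5 = 2*2 + 1, so a_3 = 2.
  2 = 2*1 + 0, so a_4 = 2.
so x = [2; 2, 2, 2, 2].
Convergents (p_i = a_i*p_{i-1} + p_{i-2}, q_i = a_i*q_{i-1} + q_{i-2} with p_{-2}=0, p_{-1}=1, q_{-2}=1, q_{-1}=0), until the denominator exceeds 10:
  i=0: a_0=2, p_0 = 2*1 + 0 = 2, q_0 = 2*0 + 1 = 1.
  i=1: a_1=2, p_1 = 2*2 + 1 = 5, q_1 = 2*1 + 0 = 2.
  i=2: a_2=2, p_2 = 2*5 + 2 = 12, q_2 = 2*2 + 1 = 5.
  i=3: a_3=2, p_3 = 2*12 + 5 = 29, q_3 = 2*5 + 2 = 12.
q_3 = 12 > 10, so the last convergent with denominator <= 10 is p_2/q_2 = 12/5.
The closest fraction with denominator <= 10 is either p_2/q_2 or the intermediate fraction (k*p_2 + p_1)/(k*q_2 + q_1) with the largest k >= 1 whose denominator stays <= 10; these approach x as k grows, and every other convergent or intermediate fraction in range is farther away.
Largest k: floor((10 - q_1)/q_2) = floor((10 - 2)/5) = 1.
That gives (1*12 + 5)/(1*5 + 2) = 17/7.
Compare the errors: |x - 12/5| = |70*5 - 12*29|/(29*5) = 2/145, and |x - 17/7| = |70*7 - 17*29|/(29*7) = 3/203.
Cross-multiplying, 2*203 = 406 < 435 = 3*145, so 2/145 is smaller: the convergent 12/5 is closer to x than 17/7.

12/5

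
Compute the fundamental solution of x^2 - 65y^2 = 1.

(x, y) = (129, 16)

First expand sqrt(65) as a continued fraction. With x_i = (sqrt(65) + m_i)/d_i and (m_0, d_0) = (0, 1): a_0 = floor(sqrt(65)) = 8, since 8^2 = 64 <= 65 < 81 = 9^2.
Iterate m_{i+1} = d_i*a_i - m_i, d_{i+1} = (65 - m_{i+1}^2)/d_i, a_{i+1} = floor((a_0 + m_{i+1})/d_{i+1}):
  m_1 = 1*8 - 0 = 8, d_1 = (65 - 8^2)/1 = 1/1 = 1, a_1 = floor((8 + 8)/1) = 16.
  m_2 = 1*16 - 8 = 8, d_2 = (65 - 8^2)/1 = 1/1 = 1: (m_2, d_2) = (m_1, d_1) = (8, 1), so from here the quotient a_1 repeats; the period length is 1.
So sqrt(65) = [8; (16)] with period length k = 1.
k is odd, so (p_{k-1}, q_{k-1}) only solves x^2 - 65y^2 = -1 and the fundamental solution of x^2 - 65y^2 = 1 is (p_{2k-1}, q_{2k-1}) = (p_1, q_1); compute convergents through index 1, running through the period twice.
Convergents (p_i = a_i*p_{i-1} + p_{i-2}, q_i = a_i*q_{i-1} + q_{i-2} with p_{-2}=0, p_{-1}=1, q_{-2}=1, q_{-1}=0):
  i=0: a_0=8, p_0 = 8*1 + 0 = 8, q_0 = 8*0 + 1 = 1.
  i=1: a_1=16, p_1 = 16*8 + 1 = 129, q_1 = 16*1 + 0 = 16.
Indeed p_0^2 - 65*q_0^2 = 64 - 65 = -1, not +1.
Check: 129^2 - 65*16^2 = 16641 - 16640 = 1, so (x, y) = (129, 16) solves the equation, and by the theorem it is the least positive solution.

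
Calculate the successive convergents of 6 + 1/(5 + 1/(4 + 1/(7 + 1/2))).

Using the convergent recurrence p_i = a_i*p_{i-1} + p_{i-2}, q_i = a_i*q_{i-1} + q_{i-2} with p_{-2}=0, p_{-1}=1, q_{-2}=1, q_{-1}=0:
  i=0: a_0=6, p_0 = 6*1 + 0 = 6, q_0 = 6*0 + 1 = 1.
  i=1: a_1=5, p_1 = 5*6 + 1 = 31, q_1 = 5*1 + 0 = 5.
  i=2: a_2=4, p_2 = 4*31 + 6 = 130, q_2 = 4*5 + 1 = 21.
  i=3: a_3=7, p_3 = 7*130 + 31 = 941, q_3 = 7*21 + 5 = 152.
  i=4: a_4=2, p_4 = 2*941 + 130 = 2012, q_4 = 2*152 + 21 = 325.

6/1, 31/5, 130/21, 941/152, 2012/325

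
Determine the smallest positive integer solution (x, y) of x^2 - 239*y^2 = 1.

(x, y) = (6195120, 400729)

First expand sqrt(239) as a continued fraction. With x_i = (sqrt(239) + m_i)/d_i and (m_0, d_0) = (0, 1): a_0 = floor(sqrt(239)) = 15, since 15^2 = 225 <= 239 < 256 = 16^2.
Iterate m_{i+1} = d_i*a_i - m_i, d_{i+1} = (239 - m_{i+1}^2)/d_i, a_{i+1} = floor((a_0 + m_{i+1})/d_{i+1}):
  m_1 = 1*15 - 0 = 15, d_1 = (239 - 15^2)/1 = 14/1 = 14, a_1 = floor((15 + 15)/14) = 2.
  m_2 = 14*2 - 15 = 13, d_2 = (239 - 13^2)/14 = 70/14 = 5, a_2 = floor((15 + 13)/5) = 5.
  m_3 = 5*5 - 13 = 12, d_3 = (239 - 12^2)/5 = 95/5 = 19, a_3 = floor((15 + 12)/19) = 1.
  m_4 = 19*1 - 12 = 7, d_4 = (239 - 7^2)/19 = 190/19 = 10, a_4 = floor((15 + 7)/10) = 2.
  m_5 = 10*2 - 7 = 13, d_5 = (239 - 13^2)/10 = 70/10 = 7, a_5 = floor((15 + 13)/7) = 4.
  m_6 = 7*4 - 13 = 15, d_6 = (239 - 15^2)/7 = 14/7 = 2, a_6 = floor((15 + 15)/2) = 15.
  m_7 = 2*15 - 15 = 15, d_7 = (239 - 15^2)/2 = 14/2 = 7, a_7 = floor((15 + 15)/7) = 4.
  m_8 = 7*4 - 15 = 13, d_8 = (239 - 13^2)/7 = 70/7 = 10, a_8 = floor((15 + 13)/10) = 2.
  m_9 = 10*2 - 13 = 7, d_9 = (239 - 7^2)/10 = 190/10 = 19, a_9 = floor((15 + 7)/19) = 1.
  m_10 = 19*1 - 7 = 12, d_10 = (239 - 12^2)/19 = 95/19 = 5, a_10 = floor((15 + 12)/5) = 5.
  m_11 = 5*5 - 12 = 13, d_11 = (239 - 13^2)/5 = 70/5 = 14, a_11 = floor((15 + 13)/14) = 2.
  m_12 = 14*2 - 13 = 15, d_12 = (239 - 15^2)/14 = 14/14 = 1, a_12 = floor((15 + 15)/1) = 30.
  m_13 = 1*30 - 15 = 15, d_13 = (239 - 15^2)/1 = 14/1 = 14: (m_13, d_13) = (m_1, d_1) = (15, 14), so from here the quotients repeat a_1, ..., a_12; the period length is 12.
So sqrt(239) = [15; (2, 5, 1, 2, 4, 15, 4, 2, 1, 5, 2, 30)] with period length k = 12.
k is even, so the fundamental solution of x^2 - 239y^2 = 1 is (p_{k-1}, q_{k-1}) = (p_11, q_11); compute convergents through index 11.
Convergents (p_i = a_i*p_{i-1} + p_{i-2}, q_i = a_i*q_{i-1} + q_{i-2} with p_{-2}=0, p_{-1}=1, q_{-2}=1, q_{-1}=0):
  i=0: a_0=15, p_0 = 15*1 + 0 = 15, q_0 = 15*0 + 1 = 1.
  i=1: a_1=2, p_1 = 2*15 + 1 = 31, q_1 = 2*1 + 0 = 2.
  i=2: a_2=5, p_2 = 5*31 + 15 = 170, q_2 = 5*2 + 1 = 11.
  i=3: a_3=1, p_3 = 1*170 + 31 = 201, q_3 = 1*11 + 2 = 13.
  i=4: a_4=2, p_4 = 2*201 + 170 = 572, q_4 = 2*13 + 11 = 37.
  i=5: a_5=4, p_5 = 4*572 + 201 = 2489, q_5 = 4*37 + 13 = 161.
  i=6: a_6=15, p_6 = 15*2489 + 572 = 37907, q_6 = 15*161 + 37 = 2452.
  i=7: a_7=4, p_7 = 4*37907 + 2489 = 154117, q_7 = 4*2452 + 161 = 9969.
  i=8: a_8=2, p_8 = 2*154117 + 37907 = 346141, q_8 = 2*9969 + 2452 = 22390.
  i=9: a_9=1, p_9 = 1*346141 + 154117 = 500258, q_9 = 1*22390 + 9969 = 32359.
  i=10: a_10=5, p_10 = 5*500258 + 346141 = 2847431, q_10 = 5*32359 + 22390 = 184185.
  i=11: a_11=2, p_11 = 2*2847431 + 500258 = 6195120, q_11 = 2*184185 + 32359 = 400729.
Check: 6195120^2 - 239*400729^2 = 38379511814400 - 38379511814399 = 1, so (x, y) = (6195120, 400729) solves the equation, and by the theorem it is the least positive solution.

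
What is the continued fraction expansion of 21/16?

Run the Euclidean algorithm on 21 and 16; the successive quotients are the partial quotients a_0, a_1, ... (each step inverts the fractional part left over by the previous one):
  21 = 1*16 + 5, so a_0 = 1.
  16 = 3*5 + 1, so a_1 = 3.
  5 = 5*1 + 0, so a_2 = 5.
The remainder reaches 0 after 3 divisions, so the expansion has 3 partial quotients, read off in order.

[1; 3, 5]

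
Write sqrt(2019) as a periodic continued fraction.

[44; (1, 13, 1, 88)]

Write x_i = (sqrt(2019) + m_i)/d_i with (m_0, d_0) = (0, 1). a_0 = floor(sqrt(2019)) = 44, since 44^2 = 1936 <= 2019 < 2025 = 45^2.
Iterate m_{i+1} = d_i*a_i - m_i, d_{i+1} = (2019 - m_{i+1}^2)/d_i, a_{i+1} = floor((a_0 + m_{i+1})/d_{i+1}):
  m_1 = 1*44 - 0 = 44, d_1 = (2019 - 44^2)/1 = 83/1 = 83, a_1 = floor((44 + 44)/83) = 1.
  m_2 = 83*1 - 44 = 39, d_2 = (2019 - 39^2)/83 = 498/83 = 6, a_2 = floor((44 + 39)/6) = 13.
  m_3 = 6*13 - 39 = 39, d_3 = (2019 - 39^2)/6 = 498/6 = 83, a_3 = floor((44 + 39)/83) = 1.
  m_4 = 83*1 - 39 = 44, d_4 = (2019 - 44^2)/83 = 83/83 = 1, a_4 = floor((44 + 44)/1) = 88.
  m_5 = 1*88 - 44 = 44, d_5 = (2019 - 44^2)/1 = 83/1 = 83: (m_5, d_5) = (m_1, d_1) = (44, 83), so from here the quotients repeat a_1, ..., a_4; the period length is 4.
Hence the expansion of sqrt(2019) is a_0 = 44 followed by the repeating block 1, 13, 1, 88 (period 4).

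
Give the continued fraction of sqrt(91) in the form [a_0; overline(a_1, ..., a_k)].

Write x_i = (sqrt(91) + m_i)/d_i with (m_0, d_0) = (0, 1). a_0 = floor(sqrt(91)) = 9, since 9^2 = 81 <= 91 < 100 = 10^2.
Iterate m_{i+1} = d_i*a_i - m_i, d_{i+1} = (91 - m_{i+1}^2)/d_i, a_{i+1} = floor((a_0 + m_{i+1})/d_{i+1}):
  m_1 = 1*9 - 0 = 9, d_1 = (91 - 9^2)/1 = 10/1 = 10, a_1 = floor((9 + 9)/10) = 1.
  m_2 = 10*1 - 9 = 1, d_2 = (91 - 1^2)/10 = 90/10 = 9, a_2 = floor((9 + 1)/9) = 1.
  m_3 = 9*1 - 1 = 8, d_3 = (91 - 8^2)/9 = 27/9 = 3, a_3 = floor((9 + 8)/3) = 5.
  m_4 = 3*5 - 8 = 7, d_4 = (91 - 7^2)/3 = 42/3 = 14, a_4 = floor((9 + 7)/14) = 1.
  m_5 = 14*1 - 7 = 7, d_5 = (91 - 7^2)/14 = 42/14 = 3, a_5 = floor((9 + 7)/3) = 5.
  m_6 = 3*5 - 7 = 8, d_6 = (91 - 8^2)/3 = 27/3 = 9, a_6 = floor((9 + 8)/9) = 1.
  m_7 = 9*1 - 8 = 1, d_7 = (91 - 1^2)/9 = 90/9 = 10, a_7 = floor((9 + 1)/10) = 1.
  m_8 = 10*1 - 1 = 9, d_8 = (91 - 9^2)/10 = 10/10 = 1, a_8 = floor((9 + 9)/1) = 18.
  m_9 = 1*18 - 9 = 9, d_9 = (91 - 9^2)/1 = 10/1 = 10: (m_9, d_9) = (m_1, d_1) = (9, 10), so from here the quotients repeat a_1, ..., a_8; the period length is 8.
Hence the expansion of sqrt(91) is a_0 = 9 followed by the repeating block 1, 1, 5, 1, 5, 1, 1, 18 (period 8).

[9; overline(1, 1, 5, 1, 5, 1, 1, 18)]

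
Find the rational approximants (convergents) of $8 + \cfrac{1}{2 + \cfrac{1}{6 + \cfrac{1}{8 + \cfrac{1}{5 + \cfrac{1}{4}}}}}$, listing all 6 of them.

Using the convergent recurrence p_i = a_i*p_{i-1} + p_{i-2}, q_i = a_i*q_{i-1} + q_{i-2} with p_{-2}=0, p_{-1}=1, q_{-2}=1, q_{-1}=0:
  i=0: a_0=8, p_0 = 8*1 + 0 = 8, q_0 = 8*0 + 1 = 1.
  i=1: a_1=2, p_1 = 2*8 + 1 = 17, q_1 = 2*1 + 0 = 2.
  i=2: a_2=6, p_2 = 6*17 + 8 = 110, q_2 = 6*2 + 1 = 13.
  i=3: a_3=8, p_3 = 8*110 + 17 = 897, q_3 = 8*13 + 2 = 106.
  i=4: a_4=5, p_4 = 5*897 + 110 = 4595, q_4 = 5*106 + 13 = 543.
  i=5: a_5=4, p_5 = 4*4595 + 897 = 19277, q_5 = 4*543 + 106 = 2278.

8/1, 17/2, 110/13, 897/106, 4595/543, 19277/2278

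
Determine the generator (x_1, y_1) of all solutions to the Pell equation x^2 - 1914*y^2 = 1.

First expand sqrt(1914) as a continued fraction. With x_i = (sqrt(1914) + m_i)/d_i and (m_0, d_0) = (0, 1): a_0 = floor(sqrt(1914)) = 43, since 43^2 = 1849 <= 1914 < 1936 = 44^2.
Iterate m_{i+1} = d_i*a_i - m_i, d_{i+1} = (1914 - m_{i+1}^2)/d_i, a_{i+1} = floor((a_0 + m_{i+1})/d_{i+1}):
  m_1 = 1*43 - 0 = 43, d_1 = (1914 - 43^2)/1 = 65/1 = 65, a_1 = floor((43 + 43)/65) = 1.
  m_2 = 65*1 - 43 = 22, d_2 = (1914 - 22^2)/65 = 1430/65 = 22, a_2 = floor((43 + 22)/22) = 2.
  m_3 = 22*2 - 22 = 22, d_3 = (1914 - 22^2)/22 = 1430/22 = 65, a_3 = floor((43 + 22)/65) = 1.
  m_4 = 65*1 - 22 = 43, d_4 = (1914 - 43^2)/65 = 65/65 = 1, a_4 = floor((43 + 43)/1) = 86.
  m_5 = 1*86 - 43 = 43, d_5 = (1914 - 43^2)/1 = 65/1 = 65: (m_5, d_5) = (m_1, d_1) = (43, 65), so from here the quotients repeat a_1, ..., a_4; the period length is 4.
So sqrt(1914) = [43; (1, 2, 1, 86)] with period length k = 4.
k is even, so the fundamental solution of x^2 - 1914y^2 = 1 is (p_{k-1}, q_{k-1}) = (p_3, q_3); compute convergents through index 3.
Convergents (p_i = a_i*p_{i-1} + p_{i-2}, q_i = a_i*q_{i-1} + q_{i-2} with p_{-2}=0, p_{-1}=1, q_{-2}=1, q_{-1}=0):
  i=0: a_0=43, p_0 = 43*1 + 0 = 43, q_0 = 43*0 + 1 = 1.
  i=1: a_1=1, p_1 = 1*43 + 1 = 44, q_1 = 1*1 + 0 = 1.
  i=2: a_2=2, p_2 = 2*44 + 43 = 131, q_2 = 2*1 + 1 = 3.
  i=3: a_3=1, p_3 = 1*131 + 44 = 175, q_3 = 1*3 + 1 = 4.
Check: 175^2 - 1914*4^2 = 30625 - 30624 = 1, so (x, y) = (175, 4) solves the equation, and by the theorem it is the least positive solution.

(x, y) = (175, 4)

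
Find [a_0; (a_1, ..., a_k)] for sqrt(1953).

[44; (5, 5, 3, 12, 3, 5, 5, 88)]

Write x_i = (sqrt(1953) + m_i)/d_i with (m_0, d_0) = (0, 1). a_0 = floor(sqrt(1953)) = 44, since 44^2 = 1936 <= 1953 < 2025 = 45^2.
Iterate m_{i+1} = d_i*a_i - m_i, d_{i+1} = (1953 - m_{i+1}^2)/d_i, a_{i+1} = floor((a_0 + m_{i+1})/d_{i+1}):
  m_1 = 1*44 - 0 = 44, d_1 = (1953 - 44^2)/1 = 17/1 = 17, a_1 = floor((44 + 44)/17) = 5.
  m_2 = 17*5 - 44 = 41, d_2 = (1953 - 41^2)/17 = 272/17 = 16, a_2 = floor((44 + 41)/16) = 5.
  m_3 = 16*5 - 41 = 39, d_3 = (1953 - 39^2)/16 = 432/16 = 27, a_3 = floor((44 + 39)/27) = 3.
  m_4 = 27*3 - 39 = 42, d_4 = (1953 - 42^2)/27 = 189/27 = 7, a_4 = floor((44 + 42)/7) = 12.
  m_5 = 7*12 - 42 = 42, d_5 = (1953 - 42^2)/7 = 189/7 = 27, a_5 = floor((44 + 42)/27) = 3.
  m_6 = 27*3 - 42 = 39, d_6 = (1953 - 39^2)/27 = 432/27 = 16, a_6 = floor((44 + 39)/16) = 5.
  m_7 = 16*5 - 39 = 41, d_7 = (1953 - 41^2)/16 = 272/16 = 17, a_7 = floor((44 + 41)/17) = 5.
  m_8 = 17*5 - 41 = 44, d_8 = (1953 - 44^2)/17 = 17/17 = 1, a_8 = floor((44 + 44)/1) = 88.
  m_9 = 1*88 - 44 = 44, d_9 = (1953 - 44^2)/1 = 17/1 = 17: (m_9, d_9) = (m_1, d_1) = (44, 17), so from here the quotients repeat a_1, ..., a_8; the period length is 8.
Hence the expansion of sqrt(1953) is a_0 = 44 followed by the repeating block 5, 5, 3, 12, 3, 5, 5, 88 (period 8).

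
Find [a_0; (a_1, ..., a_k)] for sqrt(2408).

Write x_i = (sqrt(2408) + m_i)/d_i with (m_0, d_0) = (0, 1). a_0 = floor(sqrt(2408)) = 49, since 49^2 = 2401 <= 2408 < 2500 = 50^2.
Iterate m_{i+1} = d_i*a_i - m_i, d_{i+1} = (2408 - m_{i+1}^2)/d_i, a_{i+1} = floor((a_0 + m_{i+1})/d_{i+1}):
  m_1 = 1*49 - 0 = 49, d_1 = (2408 - 49^2)/1 = 7/1 = 7, a_1 = floor((49 + 49)/7) = 14.
  m_2 = 7*14 - 49 = 49, d_2 = (2408 - 49^2)/7 = 7/7 = 1, a_2 = floor((49 + 49)/1) = 98.
  m_3 = 1*98 - 49 = 49, d_3 = (2408 - 49^2)/1 = 7/1 = 7: (m_3, d_3) = (m_1, d_1) = (49, 7), so from here the quotients repeat a_1, a_2; the period length is 2.
Hence the expansion of sqrt(2408) is a_0 = 49 followed by the repeating block 14, 98 (period 2).

[49; (14, 98)]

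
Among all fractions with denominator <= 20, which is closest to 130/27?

77/16

Expand x = 130/27 as a continued fraction with the Euclidean algorithm:
  130 = 4*27 + 22, so a_0 = 4.
  27 = 1*22 + 5, so a_1 = 1.
  22 = 4*5 + 2, so a_2 = 4.
  5 = 2*2 + 1, so a_3 = 2.
  2 = 2*1 + 0, so a_4 = 2.
so x = [4; 1, 4, 2, 2].
Convergents (p_i = a_i*p_{i-1} + p_{i-2}, q_i = a_i*q_{i-1} + q_{i-2} with p_{-2}=0, p_{-1}=1, q_{-2}=1, q_{-1}=0), until the denominator exceeds 20:
  i=0: a_0=4, p_0 = 4*1 + 0 = 4, q_0 = 4*0 + 1 = 1.
  i=1: a_1=1, p_1 = 1*4 + 1 = 5, q_1 = 1*1 + 0 = 1.
  i=2: a_2=4, p_2 = 4*5 + 4 = 24, q_2 = 4*1 + 1 = 5.
  i=3: a_3=2, p_3 = 2*24 + 5 = 53, q_3 = 2*5 + 1 = 11.
  i=4: a_4=2, p_4 = 2*53 + 24 = 130, q_4 = 2*11 + 5 = 27.
q_4 = 27 > 20, so the last convergent with denominator <= 20 is p_3/q_3 = 53/11.
The closest fraction with denominator <= 20 is either p_3/q_3 or the intermediate fraction (k*p_3 + p_2)/(k*q_3 + q_2) with the largest k >= 1 whose denominator stays <= 20; these approach x as k grows, and every other convergent or intermediate fraction in range is farther away.
Largest k: floor((20 - q_2)/q_3) = floor((20 - 5)/11) = 1.
That gives (1*53 + 24)/(1*11 + 5) = 77/16.
Compare the errors: |x - 53/11| = |130*11 - 53*27|/(27*11) = 1/297, and |x - 77/16| = |130*16 - 77*27|/(27*16) = 1/432.
Cross-multiplying, 1*297 = 297 < 432 = 1*432, so 1/432 is smaller: the intermediate fraction 77/16 is closer to x than 53/11.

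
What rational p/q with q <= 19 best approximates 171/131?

17/13

Expand x = 171/131 as a continued fraction with the Euclidean algorithm:
  171 = 1*131 + 40, so a_0 = 1.
  131 = 3*40 + 11, so a_1 = 3.
  40 = 3*11 + 7, so a_2 = 3.
  11 = 1*7 + 4, so a_3 = 1.
  7 = 1*4 + 3, so a_4 = 1.
  4 = 1*3 + 1, so a_5 = 1.
  3 = 3*1 + 0, so a_6 = 3.
so x = [1; 3, 3, 1, 1, 1, 3].
Convergents (p_i = a_i*p_{i-1} + p_{i-2}, q_i = a_i*q_{i-1} + q_{i-2} with p_{-2}=0, p_{-1}=1, q_{-2}=1, q_{-1}=0), until the denominator exceeds 19:
  i=0: a_0=1, p_0 = 1*1 + 0 = 1, q_0 = 1*0 + 1 = 1.
  i=1: a_1=3, p_1 = 3*1 + 1 = 4, q_1 = 3*1 + 0 = 3.
  i=2: a_2=3, p_2 = 3*4 + 1 = 13, q_2 = 3*3 + 1 = 10.
  i=3: a_3=1, p_3 = 1*13 + 4 = 17, q_3 = 1*10 + 3 = 13.
  i=4: a_4=1, p_4 = 1*17 + 13 = 30, q_4 = 1*13 + 10 = 23.
q_4 = 23 > 19, so the last convergent with denominator <= 19 is p_3/q_3 = 17/13.
The closest fraction with denominator <= 19 is either p_3/q_3 or the intermediate fraction (k*p_3 + p_2)/(k*q_3 + q_2) with the largest k >= 1 whose denominator stays <= 19; these approach x as k grows, and every other convergent or intermediate fraction in range is farther away.
Largest k: floor((19 - q_2)/q_3) = floor((19 - 10)/13) = 0.
Since k = 0, no intermediate fraction beyond p_3/q_3 has denominator <= 19, so the convergent 17/13 is the closest (its error is |171*13 - 17*131|/(131*13) = 4/1703).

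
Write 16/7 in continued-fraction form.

[2; 3, 2]

Run the Euclidean algorithm on 16 and 7; the successive quotients are the partial quotients a_0, a_1, ... (each step inverts the fractional part left over by the previous one):
  16 = 2*7 + 2, so a_0 = 2.
  7 = 3*2 + 1, so a_1 = 3.
  2 = 2*1 + 0, so a_2 = 2.
The remainder reaches 0 after 3 divisions, so the expansion has 3 partial quotients, read off in order.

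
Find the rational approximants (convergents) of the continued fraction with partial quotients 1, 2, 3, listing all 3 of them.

1/1, 3/2, 10/7

Using the convergent recurrence p_i = a_i*p_{i-1} + p_{i-2}, q_i = a_i*q_{i-1} + q_{i-2} with p_{-2}=0, p_{-1}=1, q_{-2}=1, q_{-1}=0:
  i=0: a_0=1, p_0 = 1*1 + 0 = 1, q_0 = 1*0 + 1 = 1.
  i=1: a_1=2, p_1 = 2*1 + 1 = 3, q_1 = 2*1 + 0 = 2.
  i=2: a_2=3, p_2 = 3*3 + 1 = 10, q_2 = 3*2 + 1 = 7.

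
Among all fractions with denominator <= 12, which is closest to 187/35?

Expand x = 187/35 as a continued fraction with the Euclidean algorithm:
  187 = 5*35 + 12, so a_0 = 5.
  35 = 2*12 + 11, so a_1 = 2.
  12 = 1*11 + 1, so a_2 = 1.
  11 = 11*1 + 0, so a_3 = 11.
so x = [5; 2, 1, 11].
Convergents (p_i = a_i*p_{i-1} + p_{i-2}, q_i = a_i*q_{i-1} + q_{i-2} with p_{-2}=0, p_{-1}=1, q_{-2}=1, q_{-1}=0), until the denominator exceeds 12:
  i=0: a_0=5, p_0 = 5*1 + 0 = 5, q_0 = 5*0 + 1 = 1.
  i=1: a_1=2, p_1 = 2*5 + 1 = 11, q_1 = 2*1 + 0 = 2.
  i=2: a_2=1, p_2 = 1*11 + 5 = 16, q_2 = 1*2 + 1 = 3.
  i=3: a_3=11, p_3 = 11*16 + 11 = 187, q_3 = 11*3 + 2 = 35.
q_3 = 35 > 12, so the last convergent with denominator <= 12 is p_2/q_2 = 16/3.
The closest fraction with denominator <= 12 is either p_2/q_2 or the intermediate fraction (k*p_2 + p_1)/(k*q_2 + q_1) with the largest k >= 1 whose denominator stays <= 12; these approach x as k grows, and every other convergent or intermediate fraction in range is farther away.
Largest k: floor((12 - q_1)/q_2) = floor((12 - 2)/3) = 3.
That gives (3*16 + 11)/(3*3 + 2) = 59/11.
Compare the errors: |x - 16/3| = |187*3 - 16*35|/(35*3) = 1/105, and |x - 59/11| = |187*11 - 59*35|/(35*11) = 8/385.
Cross-multiplying, 1*385 = 385 < 840 = 8*105, so 1/105 is smaller: the convergent 16/3 is closer to x than 59/11.

16/3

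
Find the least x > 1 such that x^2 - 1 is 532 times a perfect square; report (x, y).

First expand sqrt(532) as a continued fraction. With x_i = (sqrt(532) + m_i)/d_i and (m_0, d_0) = (0, 1): a_0 = floor(sqrt(532)) = 23, since 23^2 = 529 <= 532 < 576 = 24^2.
Iterate m_{i+1} = d_i*a_i - m_i, d_{i+1} = (532 - m_{i+1}^2)/d_i, a_{i+1} = floor((a_0 + m_{i+1})/d_{i+1}):
  m_1 = 1*23 - 0 = 23, d_1 = (532 - 23^2)/1 = 3/1 = 3, a_1 = floor((23 + 23)/3) = 15.
  m_2 = 3*15 - 23 = 22, d_2 = (532 - 22^2)/3 = 48/3 = 16, a_2 = floor((23 + 22)/16) = 2.
  m_3 = 16*2 - 22 = 10, d_3 = (532 - 10^2)/16 = 432/16 = 27, a_3 = floor((23 + 10)/27) = 1.
  m_4 = 27*1 - 10 = 17, d_4 = (532 - 17^2)/27 = 243/27 = 9, a_4 = floor((23 + 17)/9) = 4.
  m_5 = 9*4 - 17 = 19, d_5 = (532 - 19^2)/9 = 171/9 = 19, a_5 = floor((23 + 19)/19) = 2.
  m_6 = 19*2 - 19 = 19, d_6 = (532 - 19^2)/19 = 171/19 = 9, a_6 = floor((23 + 19)/9) = 4.
  m_7 = 9*4 - 19 = 17, d_7 = (532 - 17^2)/9 = 243/9 = 27, a_7 = floor((23 + 17)/27) = 1.
  m_8 = 27*1 - 17 = 10, d_8 = (532 - 10^2)/27 = 432/27 = 16, a_8 = floor((23 + 10)/16) = 2.
  m_9 = 16*2 - 10 = 22, d_9 = (532 - 22^2)/16 = 48/16 = 3, a_9 = floor((23 + 22)/3) = 15.
  m_10 = 3*15 - 22 = 23, d_10 = (532 - 23^2)/3 = 3/3 = 1, a_10 = floor((23 + 23)/1) = 46.
  m_11 = 1*46 - 23 = 23, d_11 = (532 - 23^2)/1 = 3/1 = 3: (m_11, d_11) = (m_1, d_1) = (23, 3), so from here the quotients repeat a_1, ..., a_10; the period length is 10.
So sqrt(532) = [23; (15, 2, 1, 4, 2, 4, 1, 2, 15, 46)] with period length k = 10.
k is even, so the fundamental solution of x^2 - 532y^2 = 1 is (p_{k-1}, q_{k-1}) = (p_9, q_9); compute convergents through index 9.
Convergents (p_i = a_i*p_{i-1} + p_{i-2}, q_i = a_i*q_{i-1} + q_{i-2} with p_{-2}=0, p_{-1}=1, q_{-2}=1, q_{-1}=0):
  i=0: a_0=23, p_0 = 23*1 + 0 = 23, q_0 = 23*0 + 1 = 1.
  i=1: a_1=15, p_1 = 15*23 + 1 = 346, q_1 = 15*1 + 0 = 15.
  i=2: a_2=2, p_2 = 2*346 + 23 = 715, q_2 = 2*15 + 1 = 31.
  i=3: a_3=1, p_3 = 1*715 + 346 = 1061, q_3 = 1*31 + 15 = 46.
  i=4: a_4=4, p_4 = 4*1061 + 715 = 4959, q_4 = 4*46 + 31 = 215.
  i=5: a_5=2, p_5 = 2*4959 + 1061 = 10979, q_5 = 2*215 + 46 = 476.
  i=6: a_6=4, p_6 = 4*10979 + 4959 = 48875, q_6 = 4*476 + 215 = 2119.
  i=7: a_7=1, p_7 = 1*48875 + 10979 = 59854, q_7 = 1*2119 + 476 = 2595.
  i=8: a_8=2, p_8 = 2*59854 + 48875 = 168583, q_8 = 2*2595 + 2119 = 7309.
  i=9: a_9=15, p_9 = 15*168583 + 59854 = 2588599, q_9 = 15*7309 + 2595 = 112230.
Check: 2588599^2 - 532*112230^2 = 6700844782801 - 6700844782800 = 1, so (x, y) = (2588599, 112230) solves the equation, and by the theorem it is the least positive solution.

(x, y) = (2588599, 112230)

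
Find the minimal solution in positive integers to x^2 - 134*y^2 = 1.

First expand sqrt(134) as a continued fraction. With x_i = (sqrt(134) + m_i)/d_i and (m_0, d_0) = (0, 1): a_0 = floor(sqrt(134)) = 11, since 11^2 = 121 <= 134 < 144 = 12^2.
Iterate m_{i+1} = d_i*a_i - m_i, d_{i+1} = (134 - m_{i+1}^2)/d_i, a_{i+1} = floor((a_0 + m_{i+1})/d_{i+1}):
  m_1 = 1*11 - 0 = 11, d_1 = (134 - 11^2)/1 = 13/1 = 13, a_1 = floor((11 + 11)/13) = 1.
  m_2 = 13*1 - 11 = 2, d_2 = (134 - 2^2)/13 = 130/13 = 10, a_2 = floor((11 + 2)/10) = 1.
  m_3 = 10*1 - 2 = 8, d_3 = (134 - 8^2)/10 = 70/10 = 7, a_3 = floor((11 + 8)/7) = 2.
  m_4 = 7*2 - 8 = 6, d_4 = (134 - 6^2)/7 = 98/7 = 14, a_4 = floor((11 + 6)/14) = 1.
  m_5 = 14*1 - 6 = 8, d_5 = (134 - 8^2)/14 = 70/14 = 5, a_5 = floor((11 + 8)/5) = 3.
  m_6 = 5*3 - 8 = 7, d_6 = (134 - 7^2)/5 = 85/5 = 17, a_6 = floor((11 + 7)/17) = 1.
  m_7 = 17*1 - 7 = 10, d_7 = (134 - 10^2)/17 = 34/17 = 2, a_7 = floor((11 + 10)/2) = 10.
  m_8 = 2*10 - 10 = 10, d_8 = (134 - 10^2)/2 = 34/2 = 17, a_8 = floor((11 + 10)/17) = 1.
  m_9 = 17*1 - 10 = 7, d_9 = (134 - 7^2)/17 = 85/17 = 5, a_9 = floor((11 + 7)/5) = 3.
  m_10 = 5*3 - 7 = 8, d_10 = (134 - 8^2)/5 = 70/5 = 14, a_10 = floor((11 + 8)/14) = 1.
  m_11 = 14*1 - 8 = 6, d_11 = (134 - 6^2)/14 = 98/14 = 7, a_11 = floor((11 + 6)/7) = 2.
  m_12 = 7*2 - 6 = 8, d_12 = (134 - 8^2)/7 = 70/7 = 10, a_12 = floor((11 + 8)/10) = 1.
  m_13 = 10*1 - 8 = 2, d_13 = (134 - 2^2)/10 = 130/10 = 13, a_13 = floor((11 + 2)/13) = 1.
  m_14 = 13*1 - 2 = 11, d_14 = (134 - 11^2)/13 = 13/13 = 1, a_14 = floor((11 + 11)/1) = 22.
  m_15 = 1*22 - 11 = 11, d_15 = (134 - 11^2)/1 = 13/1 = 13: (m_15, d_15) = (m_1, d_1) = (11, 13), so from here the quotients repeat a_1, ..., a_14; the period length is 14.
So sqrt(134) = [11; (1, 1, 2, 1, 3, 1, 10, 1, 3, 1, 2, 1, 1, 22)] with period length k = 14.
k is even, so the fundamental solution of x^2 - 134y^2 = 1 is (p_{k-1}, q_{k-1}) = (p_13, q_13); compute convergents through index 13.
Convergents (p_i = a_i*p_{i-1} + p_{i-2}, q_i = a_i*q_{i-1} + q_{i-2} with p_{-2}=0, p_{-1}=1, q_{-2}=1, q_{-1}=0):
  i=0: a_0=11, p_0 = 11*1 + 0 = 11, q_0 = 11*0 + 1 = 1.
  i=1: a_1=1, p_1 = 1*11 + 1 = 12, q_1 = 1*1 + 0 = 1.
  i=2: a_2=1, p_2 = 1*12 + 11 = 23, q_2 = 1*1 + 1 = 2.
  i=3: a_3=2, p_3 = 2*23 + 12 = 58, q_3 = 2*2 + 1 = 5.
  i=4: a_4=1, p_4 = 1*58 + 23 = 81, q_4 = 1*5 + 2 = 7.
  i=5: a_5=3, p_5 = 3*81 + 58 = 301, q_5 = 3*7 + 5 = 26.
  i=6: a_6=1, p_6 = 1*301 + 81 = 382, q_6 = 1*26 + 7 = 33.
  i=7: a_7=10, p_7 = 10*382 + 301 = 4121, q_7 = 10*33 + 26 = 356.
  i=8: a_8=1, p_8 = 1*4121 + 382 = 4503, q_8 = 1*356 + 33 = 389.
  i=9: a_9=3, p_9 = 3*4503 + 4121 = 17630, q_9 = 3*389 + 356 = 1523.
  i=10: a_10=1, p_10 = 1*17630 + 4503 = 22133, q_10 = 1*1523 + 389 = 1912.
  i=11: a_11=2, p_11 = 2*22133 + 17630 = 61896, q_11 = 2*1912 + 1523 = 5347.
  i=12: a_12=1, p_12 = 1*61896 + 22133 = 84029, q_12 = 1*5347 + 1912 = 7259.
  i=13: a_13=1, p_13 = 1*84029 + 61896 = 145925, q_13 = 1*7259 + 5347 = 12606.
Check: 145925^2 - 134*12606^2 = 21294105625 - 21294105624 = 1, so (x, y) = (145925, 12606) solves the equation, and by the theorem it is the least positive solution.

(x, y) = (145925, 12606)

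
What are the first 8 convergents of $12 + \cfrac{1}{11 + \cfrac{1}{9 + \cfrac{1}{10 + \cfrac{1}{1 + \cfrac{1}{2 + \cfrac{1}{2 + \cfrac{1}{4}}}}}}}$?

Using the convergent recurrence p_i = a_i*p_{i-1} + p_{i-2}, q_i = a_i*q_{i-1} + q_{i-2} with p_{-2}=0, p_{-1}=1, q_{-2}=1, q_{-1}=0:
  i=0: a_0=12, p_0 = 12*1 + 0 = 12, q_0 = 12*0 + 1 = 1.
  i=1: a_1=11, p_1 = 11*12 + 1 = 133, q_1 = 11*1 + 0 = 11.
  i=2: a_2=9, p_2 = 9*133 + 12 = 1209, q_2 = 9*11 + 1 = 100.
  i=3: a_3=10, p_3 = 10*1209 + 133 = 12223, q_3 = 10*100 + 11 = 1011.
  i=4: a_4=1, p_4 = 1*12223 + 1209 = 13432, q_4 = 1*1011 + 100 = 1111.
  i=5: a_5=2, p_5 = 2*13432 + 12223 = 39087, q_5 = 2*1111 + 1011 = 3233.
  i=6: a_6=2, p_6 = 2*39087 + 13432 = 91606, q_6 = 2*3233 + 1111 = 7577.
  i=7: a_7=4, p_7 = 4*91606 + 39087 = 405511, q_7 = 4*7577 + 3233 = 33541.

12/1, 133/11, 1209/100, 12223/1011, 13432/1111, 39087/3233, 91606/7577, 405511/33541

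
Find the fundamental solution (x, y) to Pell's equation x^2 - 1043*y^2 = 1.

(x, y) = (576927, 17864)

First expand sqrt(1043) as a continued fraction. With x_i = (sqrt(1043) + m_i)/d_i and (m_0, d_0) = (0, 1): a_0 = floor(sqrt(1043)) = 32, since 32^2 = 1024 <= 1043 < 1089 = 33^2.
Iterate m_{i+1} = d_i*a_i - m_i, d_{i+1} = (1043 - m_{i+1}^2)/d_i, a_{i+1} = floor((a_0 + m_{i+1})/d_{i+1}):
  m_1 = 1*32 - 0 = 32, d_1 = (1043 - 32^2)/1 = 19/1 = 19, a_1 = floor((32 + 32)/19) = 3.
  m_2 = 19*3 - 32 = 25, d_2 = (1043 - 25^2)/19 = 418/19 = 22, a_2 = floor((32 + 25)/22) = 2.
  m_3 = 22*2 - 25 = 19, d_3 = (1043 - 19^2)/22 = 682/22 = 31, a_3 = floor((32 + 19)/31) = 1.
  m_4 = 31*1 - 19 = 12, d_4 = (1043 - 12^2)/31 = 899/31 = 29, a_4 = floor((32 + 12)/29) = 1.
  m_5 = 29*1 - 12 = 17, d_5 = (1043 - 17^2)/29 = 754/29 = 26, a_5 = floor((32 + 17)/26) = 1.
  m_6 = 26*1 - 17 = 9, d_6 = (1043 - 9^2)/26 = 962/26 = 37, a_6 = floor((32 + 9)/37) = 1.
  m_7 = 37*1 - 9 = 28, d_7 = (1043 - 28^2)/37 = 259/37 = 7, a_7 = floor((32 + 28)/7) = 8.
  m_8 = 7*8 - 28 = 28, d_8 = (1043 - 28^2)/7 = 259/7 = 37, a_8 = floor((32 + 28)/37) = 1.
  m_9 = 37*1 - 28 = 9, d_9 = (1043 - 9^2)/37 = 962/37 = 26, a_9 = floor((32 + 9)/26) = 1.
  m_10 = 26*1 - 9 = 17, d_10 = (1043 - 17^2)/26 = 754/26 = 29, a_10 = floor((32 + 17)/29) = 1.
  m_11 = 29*1 - 17 = 12, d_11 = (1043 - 12^2)/29 = 899/29 = 31, a_11 = floor((32 + 12)/31) = 1.
  m_12 = 31*1 - 12 = 19, d_12 = (1043 - 19^2)/31 = 682/31 = 22, a_12 = floor((32 + 19)/22) = 2.
  m_13 = 22*2 - 19 = 25, d_13 = (1043 - 25^2)/22 = 418/22 = 19, a_13 = floor((32 + 25)/19) = 3.
  m_14 = 19*3 - 25 = 32, d_14 = (1043 - 32^2)/19 = 19/19 = 1, a_14 = floor((32 + 32)/1) = 64.
  m_15 = 1*64 - 32 = 32, d_15 = (1043 - 32^2)/1 = 19/1 = 19: (m_15, d_15) = (m_1, d_1) = (32, 19), so from here the quotients repeat a_1, ..., a_14; the period length is 14.
So sqrt(1043) = [32; (3, 2, 1, 1, 1, 1, 8, 1, 1, 1, 1, 2, 3, 64)] with period length k = 14.
k is even, so the fundamental solution of x^2 - 1043y^2 = 1 is (p_{k-1}, q_{k-1}) = (p_13, q_13); compute convergents through index 13.
Convergents (p_i = a_i*p_{i-1} + p_{i-2}, q_i = a_i*q_{i-1} + q_{i-2} with p_{-2}=0, p_{-1}=1, q_{-2}=1, q_{-1}=0):
  i=0: a_0=32, p_0 = 32*1 + 0 = 32, q_0 = 32*0 + 1 = 1.
  i=1: a_1=3, p_1 = 3*32 + 1 = 97, q_1 = 3*1 + 0 = 3.
  i=2: a_2=2, p_2 = 2*97 + 32 = 226, q_2 = 2*3 + 1 = 7.
  i=3: a_3=1, p_3 = 1*226 + 97 = 323, q_3 = 1*7 + 3 = 10.
  i=4: a_4=1, p_4 = 1*323 + 226 = 549, q_4 = 1*10 + 7 = 17.
  i=5: a_5=1, p_5 = 1*549 + 323 = 872, q_5 = 1*17 + 10 = 27.
  i=6: a_6=1, p_6 = 1*872 + 549 = 1421, q_6 = 1*27 + 17 = 44.
  i=7: a_7=8, p_7 = 8*1421 + 872 = 12240, q_7 = 8*44 + 27 = 379.
  i=8: a_8=1, p_8 = 1*12240 + 1421 = 13661, q_8 = 1*379 + 44 = 423.
  i=9: a_9=1, p_9 = 1*13661 + 12240 = 25901, q_9 = 1*423 + 379 = 802.
  i=10: a_10=1, p_10 = 1*25901 + 13661 = 39562, q_10 = 1*802 + 423 = 1225.
  i=11: a_11=1, p_11 = 1*39562 + 25901 = 65463, q_11 = 1*1225 + 802 = 2027.
  i=12: a_12=2, p_12 = 2*65463 + 39562 = 170488, q_12 = 2*2027 + 1225 = 5279.
  i=13: a_13=3, p_13 = 3*170488 + 65463 = 576927, q_13 = 3*5279 + 2027 = 17864.
Check: 576927^2 - 1043*17864^2 = 332844763329 - 332844763328 = 1, so (x, y) = (576927, 17864) solves the equation, and by the theorem it is the least positive solution.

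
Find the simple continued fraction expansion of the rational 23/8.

Run the Euclidean algorithm on 23 and 8; the successive quotients are the partial quotients a_0, a_1, ... (each step inverts the fractional part left over by the previous one):
  23 = 2*8 + 7, so a_0 = 2.
  8 = 1*7 + 1, so a_1 = 1.
  7 = 7*1 + 0, so a_2 = 7.
The remainder reaches 0 after 3 divisions, so the expansion has 3 partial quotients, read off in order.

[2; 1, 7]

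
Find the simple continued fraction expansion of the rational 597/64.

[9; 3, 21]

Run the Euclidean algorithm on 597 and 64; the successive quotients are the partial quotients a_0, a_1, ... (each step inverts the fractional part left over by the previous one):
  597 = 9*64 + 21, so a_0 = 9.
  64 = 3*21 + 1, so a_1 = 3.
  21 = 21*1 + 0, so a_2 = 21.
The remainder reaches 0 after 3 divisions, so the expansion has 3 partial quotients, read off in order.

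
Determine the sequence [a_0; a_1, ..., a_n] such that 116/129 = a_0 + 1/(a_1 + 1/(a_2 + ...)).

[0; 1, 8, 1, 12]

Run the Euclidean algorithm on 116 and 129; the successive quotients are the partial quotients a_0, a_1, ... (each step inverts the fractional part left over by the previous one):
  116 = 0*129 + 116, so a_0 = 0.
  129 = 1*116 + 13, so a_1 = 1.
  116 = 8*13 + 12, so a_2 = 8.
  13 = 1*12 + 1, so a_3 = 1.
  12 = 12*1 + 0, so a_4 = 12.
The remainder reaches 0 after 5 divisions, so the expansion has 5 partial quotients, read off in order.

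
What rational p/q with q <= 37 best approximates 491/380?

Expand x = 491/380 as a continued fraction with the Euclidean algorithm:
  491 = 1*380 + 111, so a_0 = 1.
  380 = 3*111 + 47, so a_1 = 3.
  111 = 2*47 + 17, so a_2 = 2.
  47 = 2*17 + 13, so a_3 = 2.
  17 = 1*13 + 4, so a_4 = 1.
  13 = 3*4 + 1, so a_5 = 3.
  4 = 4*1 + 0, so a_6 = 4.
so x = [1; 3, 2, 2, 1, 3, 4].
Convergents (p_i = a_i*p_{i-1} + p_{i-2}, q_i = a_i*q_{i-1} + q_{i-2} with p_{-2}=0, p_{-1}=1, q_{-2}=1, q_{-1}=0), until the denominator exceeds 37:
  i=0: a_0=1, p_0 = 1*1 + 0 = 1, q_0 = 1*0 + 1 = 1.
  i=1: a_1=3, p_1 = 3*1 + 1 = 4, q_1 = 3*1 + 0 = 3.
  i=2: a_2=2, p_2 = 2*4 + 1 = 9, q_2 = 2*3 + 1 = 7.
  i=3: a_3=2, p_3 = 2*9 + 4 = 22, q_3 = 2*7 + 3 = 17.
  i=4: a_4=1, p_4 = 1*22 + 9 = 31, q_4 = 1*17 + 7 = 24.
  i=5: a_5=3, p_5 = 3*31 + 22 = 115, q_5 = 3*24 + 17 = 89.
q_5 = 89 > 37, so the last convergent with denominator <= 37 is p_4/q_4 = 31/24.
The closest fraction with denominator <= 37 is either p_4/q_4 or the intermediate fraction (k*p_4 + p_3)/(k*q_4 + q_3) with the largest k >= 1 whose denominator stays <= 37; these approach x as k grows, and every other convergent or intermediate fraction in range is farther away.
Largest k: floor((37 - q_3)/q_4) = floor((37 - 17)/24) = 0.
Since k = 0, no intermediate fraction beyond p_4/q_4 has denominator <= 37, so the convergent 31/24 is the closest (its error is |491*24 - 31*380|/(380*24) = 4/9120).

31/24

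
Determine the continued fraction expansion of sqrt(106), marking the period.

Write x_i = (sqrt(106) + m_i)/d_i with (m_0, d_0) = (0, 1). a_0 = floor(sqrt(106)) = 10, since 10^2 = 100 <= 106 < 121 = 11^2.
Iterate m_{i+1} = d_i*a_i - m_i, d_{i+1} = (106 - m_{i+1}^2)/d_i, a_{i+1} = floor((a_0 + m_{i+1})/d_{i+1}):
  m_1 = 1*10 - 0 = 10, d_1 = (106 - 10^2)/1 = 6/1 = 6, a_1 = floor((10 + 10)/6) = 3.
  m_2 = 6*3 - 10 = 8, d_2 = (106 - 8^2)/6 = 42/6 = 7, a_2 = floor((10 + 8)/7) = 2.
  m_3 = 7*2 - 8 = 6, d_3 = (106 - 6^2)/7 = 70/7 = 10, a_3 = floor((10 + 6)/10) = 1.
  m_4 = 10*1 - 6 = 4, d_4 = (106 - 4^2)/10 = 90/10 = 9, a_4 = floor((10 + 4)/9) = 1.
  m_5 = 9*1 - 4 = 5, d_5 = (106 - 5^2)/9 = 81/9 = 9, a_5 = floor((10 + 5)/9) = 1.
  m_6 = 9*1 - 5 = 4, d_6 = (106 - 4^2)/9 = 90/9 = 10, a_6 = floor((10 + 4)/10) = 1.
  m_7 = 10*1 - 4 = 6, d_7 = (106 - 6^2)/10 = 70/10 = 7, a_7 = floor((10 + 6)/7) = 2.
  m_8 = 7*2 - 6 = 8, d_8 = (106 - 8^2)/7 = 42/7 = 6, a_8 = floor((10 + 8)/6) = 3.
  m_9 = 6*3 - 8 = 10, d_9 = (106 - 10^2)/6 = 6/6 = 1, a_9 = floor((10 + 10)/1) = 20.
  m_10 = 1*20 - 10 = 10, d_10 = (106 - 10^2)/1 = 6/1 = 6: (m_10, d_10) = (m_1, d_1) = (10, 6), so from here the quotients repeat a_1, ..., a_9; the period length is 9.
Hence the expansion of sqrt(106) is a_0 = 10 followed by the repeating block 3, 2, 1, 1, 1, 1, 2, 3, 20 (period 9).

[10; (3, 2, 1, 1, 1, 1, 2, 3, 20)]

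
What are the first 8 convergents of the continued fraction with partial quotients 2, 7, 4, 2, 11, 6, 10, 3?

2/1, 15/7, 62/29, 139/65, 1591/744, 9685/4529, 98441/46034, 305008/142631

Using the convergent recurrence p_i = a_i*p_{i-1} + p_{i-2}, q_i = a_i*q_{i-1} + q_{i-2} with p_{-2}=0, p_{-1}=1, q_{-2}=1, q_{-1}=0:
  i=0: a_0=2, p_0 = 2*1 + 0 = 2, q_0 = 2*0 + 1 = 1.
  i=1: a_1=7, p_1 = 7*2 + 1 = 15, q_1 = 7*1 + 0 = 7.
  i=2: a_2=4, p_2 = 4*15 + 2 = 62, q_2 = 4*7 + 1 = 29.
  i=3: a_3=2, p_3 = 2*62 + 15 = 139, q_3 = 2*29 + 7 = 65.
  i=4: a_4=11, p_4 = 11*139 + 62 = 1591, q_4 = 11*65 + 29 = 744.
  i=5: a_5=6, p_5 = 6*1591 + 139 = 9685, q_5 = 6*744 + 65 = 4529.
  i=6: a_6=10, p_6 = 10*9685 + 1591 = 98441, q_6 = 10*4529 + 744 = 46034.
  i=7: a_7=3, p_7 = 3*98441 + 9685 = 305008, q_7 = 3*46034 + 4529 = 142631.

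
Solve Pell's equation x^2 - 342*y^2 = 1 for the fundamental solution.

First expand sqrt(342) as a continued fraction. With x_i = (sqrt(342) + m_i)/d_i and (m_0, d_0) = (0, 1): a_0 = floor(sqrt(342)) = 18, since 18^2 = 324 <= 342 < 361 = 19^2.
Iterate m_{i+1} = d_i*a_i - m_i, d_{i+1} = (342 - m_{i+1}^2)/d_i, a_{i+1} = floor((a_0 + m_{i+1})/d_{i+1}):
  m_1 = 1*18 - 0 = 18, d_1 = (342 - 18^2)/1 = 18/1 = 18, a_1 = floor((18 + 18)/18) = 2.
  m_2 = 18*2 - 18 = 18, d_2 = (342 - 18^2)/18 = 18/18 = 1, a_2 = floor((18 + 18)/1) = 36.
  m_3 = 1*36 - 18 = 18, d_3 = (342 - 18^2)/1 = 18/1 = 18: (m_3, d_3) = (m_1, d_1) = (18, 18), so from here the quotients repeat a_1, a_2; the period length is 2.
So sqrt(342) = [18; (2, 36)] with period length k = 2.
k is even, so the fundamental solution of x^2 - 342y^2 = 1 is (p_{k-1}, q_{k-1}) = (p_1, q_1); compute convergents through index 1.
Convergents (p_i = a_i*p_{i-1} + p_{i-2}, q_i = a_i*q_{i-1} + q_{i-2} with p_{-2}=0, p_{-1}=1, q_{-2}=1, q_{-1}=0):
  i=0: a_0=18, p_0 = 18*1 + 0 = 18, q_0 = 18*0 + 1 = 1.
  i=1: a_1=2, p_1 = 2*18 + 1 = 37, q_1 = 2*1 + 0 = 2.
Check: 37^2 - 342*2^2 = 1369 - 1368 = 1, so (x, y) = (37, 2) solves the equation, and by the theorem it is the least positive solution.

(x, y) = (37, 2)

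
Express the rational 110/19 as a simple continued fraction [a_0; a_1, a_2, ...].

[5; 1, 3, 1, 3]

Run the Euclidean algorithm on 110 and 19; the successive quotients are the partial quotients a_0, a_1, ... (each step inverts the fractional part left over by the previous one):
  110 = 5*19 + 15, so a_0 = 5.
  19 = 1*15 + 4, so a_1 = 1.
  15 = 3*4 + 3, so a_2 = 3.
  4 = 1*3 + 1, so a_3 = 1.
  3 = 3*1 + 0, so a_4 = 3.
The remainder reaches 0 after 5 divisions, so the expansion has 5 partial quotients, read off in order.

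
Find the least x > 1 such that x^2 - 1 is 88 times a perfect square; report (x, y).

(x, y) = (197, 21)

First expand sqrt(88) as a continued fraction. With x_i = (sqrt(88) + m_i)/d_i and (m_0, d_0) = (0, 1): a_0 = floor(sqrt(88)) = 9, since 9^2 = 81 <= 88 < 100 = 10^2.
Iterate m_{i+1} = d_i*a_i - m_i, d_{i+1} = (88 - m_{i+1}^2)/d_i, a_{i+1} = floor((a_0 + m_{i+1})/d_{i+1}):
  m_1 = 1*9 - 0 = 9, d_1 = (88 - 9^2)/1 = 7/1 = 7, a_1 = floor((9 + 9)/7) = 2.
  m_2 = 7*2 - 9 = 5, d_2 = (88 - 5^2)/7 = 63/7 = 9, a_2 = floor((9 + 5)/9) = 1.
  m_3 = 9*1 - 5 = 4, d_3 = (88 - 4^2)/9 = 72/9 = 8, a_3 = floor((9 + 4)/8) = 1.
  m_4 = 8*1 - 4 = 4, d_4 = (88 - 4^2)/8 = 72/8 = 9, a_4 = floor((9 + 4)/9) = 1.
  m_5 = 9*1 - 4 = 5, d_5 = (88 - 5^2)/9 = 63/9 = 7, a_5 = floor((9 + 5)/7) = 2.
  m_6 = 7*2 - 5 = 9, d_6 = (88 - 9^2)/7 = 7/7 = 1, a_6 = floor((9 + 9)/1) = 18.
  m_7 = 1*18 - 9 = 9, d_7 = (88 - 9^2)/1 = 7/1 = 7: (m_7, d_7) = (m_1, d_1) = (9, 7), so from here the quotients repeat a_1, ..., a_6; the period length is 6.
So sqrt(88) = [9; (2, 1, 1, 1, 2, 18)] with period length k = 6.
k is even, so the fundamental solution of x^2 - 88y^2 = 1 is (p_{k-1}, q_{k-1}) = (p_5, q_5); compute convergents through index 5.
Convergents (p_i = a_i*p_{i-1} + p_{i-2}, q_i = a_i*q_{i-1} + q_{i-2} with p_{-2}=0, p_{-1}=1, q_{-2}=1, q_{-1}=0):
  i=0: a_0=9, p_0 = 9*1 + 0 = 9, q_0 = 9*0 + 1 = 1.
  i=1: a_1=2, p_1 = 2*9 + 1 = 19, q_1 = 2*1 + 0 = 2.
  i=2: a_2=1, p_2 = 1*19 + 9 = 28, q_2 = 1*2 + 1 = 3.
  i=3: a_3=1, p_3 = 1*28 + 19 = 47, q_3 = 1*3 + 2 = 5.
  i=4: a_4=1, p_4 = 1*47 + 28 = 75, q_4 = 1*5 + 3 = 8.
  i=5: a_5=2, p_5 = 2*75 + 47 = 197, q_5 = 2*8 + 5 = 21.
Check: 197^2 - 88*21^2 = 38809 - 38808 = 1, so (x, y) = (197, 21) solves the equation, and by the theorem it is the least positive solution.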